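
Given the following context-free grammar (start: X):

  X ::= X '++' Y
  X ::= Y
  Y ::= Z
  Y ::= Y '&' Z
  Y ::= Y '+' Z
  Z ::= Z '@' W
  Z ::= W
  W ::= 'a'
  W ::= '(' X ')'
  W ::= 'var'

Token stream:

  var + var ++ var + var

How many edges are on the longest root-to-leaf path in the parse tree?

6

[X [X [Y [Y [Z [W var]]] + [Z [W var]]]] ++ [Y [Y [Z [W var]]] + [Z [W var]]]]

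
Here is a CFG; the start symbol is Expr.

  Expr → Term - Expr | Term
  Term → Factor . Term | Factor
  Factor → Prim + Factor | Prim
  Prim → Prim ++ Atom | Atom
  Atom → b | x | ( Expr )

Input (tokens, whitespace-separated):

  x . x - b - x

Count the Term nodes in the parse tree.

4

[Expr [Term [Factor [Prim [Atom x]]] . [Term [Factor [Prim [Atom x]]]]] - [Expr [Term [Factor [Prim [Atom b]]]] - [Expr [Term [Factor [Prim [Atom x]]]]]]]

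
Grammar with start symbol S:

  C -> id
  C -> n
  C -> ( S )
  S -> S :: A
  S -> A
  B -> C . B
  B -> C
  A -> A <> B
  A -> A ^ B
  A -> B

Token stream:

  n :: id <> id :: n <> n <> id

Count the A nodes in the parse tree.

[S [S [S [A [B [C n]]]] :: [A [A [B [C id]]] <> [B [C id]]]] :: [A [A [A [B [C n]]] <> [B [C n]]] <> [B [C id]]]]

6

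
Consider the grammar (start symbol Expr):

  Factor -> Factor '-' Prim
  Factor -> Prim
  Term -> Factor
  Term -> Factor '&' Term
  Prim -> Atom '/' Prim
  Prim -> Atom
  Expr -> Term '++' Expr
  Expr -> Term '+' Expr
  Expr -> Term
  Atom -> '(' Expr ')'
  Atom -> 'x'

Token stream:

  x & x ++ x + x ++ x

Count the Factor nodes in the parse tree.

[Expr [Term [Factor [Prim [Atom x]]] & [Term [Factor [Prim [Atom x]]]]] ++ [Expr [Term [Factor [Prim [Atom x]]]] + [Expr [Term [Factor [Prim [Atom x]]]] ++ [Expr [Term [Factor [Prim [Atom x]]]]]]]]

5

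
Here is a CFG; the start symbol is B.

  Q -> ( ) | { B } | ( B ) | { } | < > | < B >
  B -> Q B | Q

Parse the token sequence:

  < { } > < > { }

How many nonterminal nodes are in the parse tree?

8

[B [Q < [B [Q { }]] >] [B [Q < >] [B [Q { }]]]]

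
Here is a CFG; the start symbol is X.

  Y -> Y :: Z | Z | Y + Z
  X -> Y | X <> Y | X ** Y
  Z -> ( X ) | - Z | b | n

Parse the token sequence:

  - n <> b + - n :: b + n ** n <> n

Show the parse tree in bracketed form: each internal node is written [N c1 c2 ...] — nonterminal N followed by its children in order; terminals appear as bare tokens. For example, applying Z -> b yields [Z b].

[X [X [X [X [Y [Z - [Z n]]]] <> [Y [Y [Y [Y [Z b]] + [Z - [Z n]]] :: [Z b]] + [Z n]]] ** [Y [Z n]]] <> [Y [Z n]]]

X
X <> Y
X ** Y <> Y
X <> Y ** Y <> Y
Y <> Y ** Y <> Y
Z <> Y ** Y <> Y
- Z <> Y ** Y <> Y
- n <> Y ** Y <> Y
- n <> Y + Z ** Y <> Y
- n <> Y :: Z + Z ** Y <> Y
- n <> Y + Z :: Z + Z ** Y <> Y
- n <> Z + Z :: Z + Z ** Y <> Y
- n <> b + Z :: Z + Z ** Y <> Y
- n <> b + - Z :: Z + Z ** Y <> Y
- n <> b + - n :: Z + Z ** Y <> Y
- n <> b + - n :: b + Z ** Y <> Y
- n <> b + - n :: b + n ** Y <> Y
- n <> b + - n :: b + n ** Z <> Y
- n <> b + - n :: b + n ** n <> Y
- n <> b + - n :: b + n ** n <> Z
- n <> b + - n :: b + n ** n <> n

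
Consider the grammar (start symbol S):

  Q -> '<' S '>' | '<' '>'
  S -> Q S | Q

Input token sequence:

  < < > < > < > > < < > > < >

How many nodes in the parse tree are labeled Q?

7

[S [Q < [S [Q < >] [S [Q < >] [S [Q < >]]]] >] [S [Q < [S [Q < >]] >] [S [Q < >]]]]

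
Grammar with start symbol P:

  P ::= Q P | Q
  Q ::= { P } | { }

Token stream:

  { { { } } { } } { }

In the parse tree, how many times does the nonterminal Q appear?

5

[P [Q { [P [Q { [P [Q { }]] }] [P [Q { }]]] }] [P [Q { }]]]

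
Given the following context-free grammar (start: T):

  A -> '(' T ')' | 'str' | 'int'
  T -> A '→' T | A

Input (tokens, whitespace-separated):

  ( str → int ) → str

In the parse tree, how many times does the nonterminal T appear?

4

[T [A ( [T [A str] → [T [A int]]] )] → [T [A str]]]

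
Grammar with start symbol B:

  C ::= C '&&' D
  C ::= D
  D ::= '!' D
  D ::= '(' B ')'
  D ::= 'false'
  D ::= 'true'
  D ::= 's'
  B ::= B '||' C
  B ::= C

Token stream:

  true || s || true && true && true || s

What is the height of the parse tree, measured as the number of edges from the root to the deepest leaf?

[B [B [B [B [C [D true]]] || [C [D s]]] || [C [C [C [D true]] && [D true]] && [D true]]] || [C [D s]]]

6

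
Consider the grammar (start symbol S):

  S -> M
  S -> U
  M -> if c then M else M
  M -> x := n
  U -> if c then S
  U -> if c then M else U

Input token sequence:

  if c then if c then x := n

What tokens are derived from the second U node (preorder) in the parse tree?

if c then x := n

[S [U if c then [S [U if c then [S [M x := n]]]]]]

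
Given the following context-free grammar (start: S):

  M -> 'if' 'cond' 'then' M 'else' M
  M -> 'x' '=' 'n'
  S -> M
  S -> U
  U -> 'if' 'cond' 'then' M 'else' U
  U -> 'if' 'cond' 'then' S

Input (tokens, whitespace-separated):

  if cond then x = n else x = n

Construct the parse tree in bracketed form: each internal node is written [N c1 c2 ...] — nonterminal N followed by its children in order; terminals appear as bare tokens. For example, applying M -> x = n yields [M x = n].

[S [M if cond then [M x = n] else [M x = n]]]

S
M
if cond then M else M
if cond then x = n else M
if cond then x = n else x = n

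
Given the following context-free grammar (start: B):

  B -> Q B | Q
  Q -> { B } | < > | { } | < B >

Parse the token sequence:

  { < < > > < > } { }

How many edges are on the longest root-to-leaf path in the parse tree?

[B [Q { [B [Q < [B [Q < >]] >] [B [Q < >]]] }] [B [Q { }]]]

6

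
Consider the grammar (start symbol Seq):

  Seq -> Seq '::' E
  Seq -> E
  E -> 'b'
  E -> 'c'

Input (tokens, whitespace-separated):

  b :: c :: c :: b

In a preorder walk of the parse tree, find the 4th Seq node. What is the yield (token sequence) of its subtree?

[Seq [Seq [Seq [Seq [E b]] :: [E c]] :: [E c]] :: [E b]]

b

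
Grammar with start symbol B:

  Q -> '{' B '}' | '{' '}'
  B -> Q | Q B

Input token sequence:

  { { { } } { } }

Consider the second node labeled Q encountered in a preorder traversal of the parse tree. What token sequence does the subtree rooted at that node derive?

{ { } }

[B [Q { [B [Q { [B [Q { }]] }] [B [Q { }]]] }]]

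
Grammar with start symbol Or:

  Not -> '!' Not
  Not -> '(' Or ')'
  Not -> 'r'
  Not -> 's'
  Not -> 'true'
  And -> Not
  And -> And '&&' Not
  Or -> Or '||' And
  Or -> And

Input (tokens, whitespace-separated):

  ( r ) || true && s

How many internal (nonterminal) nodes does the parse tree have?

11

[Or [Or [And [Not ( [Or [And [Not r]]] )]]] || [And [And [Not true]] && [Not s]]]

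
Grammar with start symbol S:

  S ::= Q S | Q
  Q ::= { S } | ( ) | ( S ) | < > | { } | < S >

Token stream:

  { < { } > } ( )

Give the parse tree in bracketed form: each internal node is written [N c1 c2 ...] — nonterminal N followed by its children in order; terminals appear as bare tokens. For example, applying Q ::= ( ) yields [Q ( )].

S
Q S
{ S } S
{ Q } S
{ < S > } S
{ < Q > } S
{ < { } > } S
{ < { } > } Q
{ < { } > } ( )

[S [Q { [S [Q < [S [Q { }]] >]] }] [S [Q ( )]]]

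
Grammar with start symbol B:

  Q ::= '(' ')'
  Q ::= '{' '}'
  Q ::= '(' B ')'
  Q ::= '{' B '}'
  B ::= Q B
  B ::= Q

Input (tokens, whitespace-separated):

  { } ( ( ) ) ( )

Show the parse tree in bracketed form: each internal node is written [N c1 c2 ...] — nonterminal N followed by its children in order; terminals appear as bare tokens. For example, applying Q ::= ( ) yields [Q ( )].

B
Q B
{ } B
{ } Q B
{ } ( B ) B
{ } ( Q ) B
{ } ( ( ) ) B
{ } ( ( ) ) Q
{ } ( ( ) ) ( )

[B [Q { }] [B [Q ( [B [Q ( )]] )] [B [Q ( )]]]]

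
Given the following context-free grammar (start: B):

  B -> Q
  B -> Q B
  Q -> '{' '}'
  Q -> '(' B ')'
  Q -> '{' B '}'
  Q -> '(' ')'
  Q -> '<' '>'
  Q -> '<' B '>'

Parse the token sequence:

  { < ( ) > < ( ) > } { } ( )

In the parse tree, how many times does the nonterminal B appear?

[B [Q { [B [Q < [B [Q ( )]] >] [B [Q < [B [Q ( )]] >]]] }] [B [Q { }] [B [Q ( )]]]]

7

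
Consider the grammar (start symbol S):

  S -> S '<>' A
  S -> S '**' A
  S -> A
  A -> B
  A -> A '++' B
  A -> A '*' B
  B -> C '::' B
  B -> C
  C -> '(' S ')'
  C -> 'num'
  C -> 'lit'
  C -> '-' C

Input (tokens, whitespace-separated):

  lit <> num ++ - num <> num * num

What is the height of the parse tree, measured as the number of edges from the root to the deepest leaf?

[S [S [S [A [B [C lit]]]] <> [A [A [B [C num]]] ++ [B [C - [C num]]]]] <> [A [A [B [C num]]] * [B [C num]]]]

6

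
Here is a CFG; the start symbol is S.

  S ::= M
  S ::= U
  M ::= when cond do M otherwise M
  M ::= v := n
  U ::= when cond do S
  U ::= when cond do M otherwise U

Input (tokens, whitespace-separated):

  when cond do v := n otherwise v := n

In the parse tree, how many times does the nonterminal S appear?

[S [M when cond do [M v := n] otherwise [M v := n]]]

1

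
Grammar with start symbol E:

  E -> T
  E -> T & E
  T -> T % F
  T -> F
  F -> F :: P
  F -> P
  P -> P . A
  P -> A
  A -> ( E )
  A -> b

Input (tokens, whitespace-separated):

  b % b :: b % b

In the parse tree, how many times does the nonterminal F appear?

4

[E [T [T [T [F [P [A b]]]] % [F [F [P [A b]]] :: [P [A b]]]] % [F [P [A b]]]]]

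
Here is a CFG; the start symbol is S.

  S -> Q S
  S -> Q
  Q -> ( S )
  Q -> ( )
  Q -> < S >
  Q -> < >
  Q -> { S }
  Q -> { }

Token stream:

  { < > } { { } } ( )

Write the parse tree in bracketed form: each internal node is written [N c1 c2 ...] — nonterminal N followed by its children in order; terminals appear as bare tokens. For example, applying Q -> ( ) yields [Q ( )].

S
Q S
{ S } S
{ Q } S
{ < > } S
{ < > } Q S
{ < > } { S } S
{ < > } { Q } S
{ < > } { { } } S
{ < > } { { } } Q
{ < > } { { } } ( )

[S [Q { [S [Q < >]] }] [S [Q { [S [Q { }]] }] [S [Q ( )]]]]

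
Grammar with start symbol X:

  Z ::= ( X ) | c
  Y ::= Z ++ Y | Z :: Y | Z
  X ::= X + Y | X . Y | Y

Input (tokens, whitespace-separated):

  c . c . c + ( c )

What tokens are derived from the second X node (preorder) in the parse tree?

[X [X [X [X [Y [Z c]]] . [Y [Z c]]] . [Y [Z c]]] + [Y [Z ( [X [Y [Z c]]] )]]]

c . c . c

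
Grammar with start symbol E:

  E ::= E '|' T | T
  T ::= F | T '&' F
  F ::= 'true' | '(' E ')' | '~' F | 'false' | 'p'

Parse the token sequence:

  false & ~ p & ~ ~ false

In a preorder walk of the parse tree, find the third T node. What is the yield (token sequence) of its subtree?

false

[E [T [T [T [F false]] & [F ~ [F p]]] & [F ~ [F ~ [F false]]]]]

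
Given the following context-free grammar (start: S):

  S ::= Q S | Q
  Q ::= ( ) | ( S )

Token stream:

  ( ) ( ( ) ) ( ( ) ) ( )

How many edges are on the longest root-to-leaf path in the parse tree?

6

[S [Q ( )] [S [Q ( [S [Q ( )]] )] [S [Q ( [S [Q ( )]] )] [S [Q ( )]]]]]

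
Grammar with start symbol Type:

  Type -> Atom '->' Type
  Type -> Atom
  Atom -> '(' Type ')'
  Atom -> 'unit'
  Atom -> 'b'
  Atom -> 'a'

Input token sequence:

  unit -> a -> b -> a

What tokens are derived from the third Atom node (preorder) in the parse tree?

b

[Type [Atom unit] -> [Type [Atom a] -> [Type [Atom b] -> [Type [Atom a]]]]]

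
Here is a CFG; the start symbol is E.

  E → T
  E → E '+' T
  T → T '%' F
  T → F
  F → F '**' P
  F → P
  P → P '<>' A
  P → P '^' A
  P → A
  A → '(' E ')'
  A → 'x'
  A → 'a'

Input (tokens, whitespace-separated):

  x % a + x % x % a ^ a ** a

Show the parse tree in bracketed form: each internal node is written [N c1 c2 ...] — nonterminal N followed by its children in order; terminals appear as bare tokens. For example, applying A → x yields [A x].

[E [E [T [T [F [P [A x]]]] % [F [P [A a]]]]] + [T [T [T [F [P [A x]]]] % [F [P [A x]]]] % [F [F [P [P [A a]] ^ [A a]]] ** [P [A a]]]]]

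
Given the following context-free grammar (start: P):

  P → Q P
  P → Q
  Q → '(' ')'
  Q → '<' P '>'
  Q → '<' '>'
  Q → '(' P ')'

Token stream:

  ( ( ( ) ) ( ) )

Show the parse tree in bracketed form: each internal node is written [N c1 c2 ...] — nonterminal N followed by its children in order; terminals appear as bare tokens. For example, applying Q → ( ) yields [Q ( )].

P
Q
( P )
( Q P )
( ( P ) P )
( ( Q ) P )
( ( ( ) ) P )
( ( ( ) ) Q )
( ( ( ) ) ( ) )

[P [Q ( [P [Q ( [P [Q ( )]] )] [P [Q ( )]]] )]]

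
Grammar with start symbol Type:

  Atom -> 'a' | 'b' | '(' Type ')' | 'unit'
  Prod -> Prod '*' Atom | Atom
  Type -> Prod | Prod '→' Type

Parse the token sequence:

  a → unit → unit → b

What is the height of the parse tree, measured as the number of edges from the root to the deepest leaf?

6

[Type [Prod [Atom a]] → [Type [Prod [Atom unit]] → [Type [Prod [Atom unit]] → [Type [Prod [Atom b]]]]]]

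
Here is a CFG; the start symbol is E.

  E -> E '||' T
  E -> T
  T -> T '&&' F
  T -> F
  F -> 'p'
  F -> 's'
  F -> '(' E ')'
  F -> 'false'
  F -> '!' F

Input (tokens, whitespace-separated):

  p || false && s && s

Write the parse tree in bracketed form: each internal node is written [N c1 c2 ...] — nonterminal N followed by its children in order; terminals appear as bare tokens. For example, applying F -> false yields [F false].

E
E || T
T || T
F || T
p || T
p || T && F
p || T && F && F
p || F && F && F
p || false && F && F
p || false && s && F
p || false && s && s

[E [E [T [F p]]] || [T [T [T [F false]] && [F s]] && [F s]]]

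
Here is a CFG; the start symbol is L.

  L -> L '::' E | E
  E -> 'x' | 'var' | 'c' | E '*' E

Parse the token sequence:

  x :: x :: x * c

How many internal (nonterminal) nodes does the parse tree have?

8

[L [L [L [E x]] :: [E x]] :: [E [E x] * [E c]]]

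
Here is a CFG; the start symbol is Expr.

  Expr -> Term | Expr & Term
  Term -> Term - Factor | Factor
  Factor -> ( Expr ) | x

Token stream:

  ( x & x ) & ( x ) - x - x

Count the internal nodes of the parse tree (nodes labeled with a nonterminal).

19

[Expr [Expr [Term [Factor ( [Expr [Expr [Term [Factor x]]] & [Term [Factor x]]] )]]] & [Term [Term [Term [Factor ( [Expr [Term [Factor x]]] )]] - [Factor x]] - [Factor x]]]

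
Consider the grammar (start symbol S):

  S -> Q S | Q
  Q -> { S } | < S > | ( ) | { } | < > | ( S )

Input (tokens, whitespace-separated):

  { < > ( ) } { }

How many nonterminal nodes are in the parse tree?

8

[S [Q { [S [Q < >] [S [Q ( )]]] }] [S [Q { }]]]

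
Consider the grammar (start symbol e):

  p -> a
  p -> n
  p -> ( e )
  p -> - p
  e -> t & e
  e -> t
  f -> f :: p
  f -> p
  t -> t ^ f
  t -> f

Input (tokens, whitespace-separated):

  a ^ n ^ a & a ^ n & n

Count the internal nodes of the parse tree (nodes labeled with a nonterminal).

21

[e [t [t [t [f [p a]]] ^ [f [p n]]] ^ [f [p a]]] & [e [t [t [f [p a]]] ^ [f [p n]]] & [e [t [f [p n]]]]]]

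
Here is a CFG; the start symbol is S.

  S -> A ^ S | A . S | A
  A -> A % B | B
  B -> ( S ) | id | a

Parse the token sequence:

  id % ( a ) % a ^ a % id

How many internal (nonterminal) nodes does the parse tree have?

[S [A [A [A [B id]] % [B ( [S [A [B a]]] )]] % [B a]] ^ [S [A [A [B a]] % [B id]]]]

15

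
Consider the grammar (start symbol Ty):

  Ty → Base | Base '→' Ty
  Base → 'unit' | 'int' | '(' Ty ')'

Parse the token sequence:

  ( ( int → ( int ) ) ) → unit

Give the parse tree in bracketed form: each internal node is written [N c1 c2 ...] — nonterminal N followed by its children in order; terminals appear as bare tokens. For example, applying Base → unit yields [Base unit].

Ty
Base → Ty
( Ty ) → Ty
( Base ) → Ty
( ( Ty ) ) → Ty
( ( Base → Ty ) ) → Ty
( ( int → Ty ) ) → Ty
( ( int → Base ) ) → Ty
( ( int → ( Ty ) ) ) → Ty
( ( int → ( Base ) ) ) → Ty
( ( int → ( int ) ) ) → Ty
( ( int → ( int ) ) ) → Base
( ( int → ( int ) ) ) → unit

[Ty [Base ( [Ty [Base ( [Ty [Base int] → [Ty [Base ( [Ty [Base int]] )]]] )]] )] → [Ty [Base unit]]]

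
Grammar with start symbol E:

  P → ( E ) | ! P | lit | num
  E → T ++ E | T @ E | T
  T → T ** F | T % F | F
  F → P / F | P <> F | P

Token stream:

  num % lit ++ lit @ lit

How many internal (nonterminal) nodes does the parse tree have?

[E [T [T [F [P num]]] % [F [P lit]]] ++ [E [T [F [P lit]]] @ [E [T [F [P lit]]]]]]

15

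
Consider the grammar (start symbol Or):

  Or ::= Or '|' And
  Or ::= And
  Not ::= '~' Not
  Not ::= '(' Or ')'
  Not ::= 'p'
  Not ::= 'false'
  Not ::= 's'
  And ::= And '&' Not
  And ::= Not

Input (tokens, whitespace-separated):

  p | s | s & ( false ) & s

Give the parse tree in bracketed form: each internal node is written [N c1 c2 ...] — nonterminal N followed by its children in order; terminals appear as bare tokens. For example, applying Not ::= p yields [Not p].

Or
Or | And
Or | And | And
And | And | And
Not | And | And
p | And | And
p | Not | And
p | s | And
p | s | And & Not
p | s | And & Not & Not
p | s | Not & Not & Not
p | s | s & Not & Not
p | s | s & ( Or ) & Not
p | s | s & ( And ) & Not
p | s | s & ( Not ) & Not
p | s | s & ( false ) & Not
p | s | s & ( false ) & s

[Or [Or [Or [And [Not p]]] | [And [Not s]]] | [And [And [And [Not s]] & [Not ( [Or [And [Not false]]] )]] & [Not s]]]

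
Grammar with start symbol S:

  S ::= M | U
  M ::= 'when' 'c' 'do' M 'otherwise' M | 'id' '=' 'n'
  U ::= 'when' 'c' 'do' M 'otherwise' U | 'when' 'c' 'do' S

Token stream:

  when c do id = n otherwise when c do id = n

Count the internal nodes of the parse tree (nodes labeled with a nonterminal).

6

[S [U when c do [M id = n] otherwise [U when c do [S [M id = n]]]]]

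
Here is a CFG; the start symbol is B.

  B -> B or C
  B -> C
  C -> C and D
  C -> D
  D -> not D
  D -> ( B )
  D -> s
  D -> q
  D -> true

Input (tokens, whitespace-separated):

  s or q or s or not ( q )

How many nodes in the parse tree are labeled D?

[B [B [B [B [C [D s]]] or [C [D q]]] or [C [D s]]] or [C [D not [D ( [B [C [D q]]] )]]]]

6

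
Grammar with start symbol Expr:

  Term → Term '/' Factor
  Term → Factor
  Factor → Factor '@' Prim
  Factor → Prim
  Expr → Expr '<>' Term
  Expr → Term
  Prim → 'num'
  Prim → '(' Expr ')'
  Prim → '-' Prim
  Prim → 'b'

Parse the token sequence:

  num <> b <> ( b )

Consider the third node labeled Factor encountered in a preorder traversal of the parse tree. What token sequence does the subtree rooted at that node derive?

( b )

[Expr [Expr [Expr [Term [Factor [Prim num]]]] <> [Term [Factor [Prim b]]]] <> [Term [Factor [Prim ( [Expr [Term [Factor [Prim b]]]] )]]]]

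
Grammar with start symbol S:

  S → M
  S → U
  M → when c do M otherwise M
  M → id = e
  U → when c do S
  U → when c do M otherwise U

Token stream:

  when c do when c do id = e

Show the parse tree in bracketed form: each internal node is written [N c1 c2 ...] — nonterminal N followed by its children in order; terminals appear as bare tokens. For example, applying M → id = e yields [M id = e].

S
U
when c do S
when c do U
when c do when c do S
when c do when c do M
when c do when c do id = e

[S [U when c do [S [U when c do [S [M id = e]]]]]]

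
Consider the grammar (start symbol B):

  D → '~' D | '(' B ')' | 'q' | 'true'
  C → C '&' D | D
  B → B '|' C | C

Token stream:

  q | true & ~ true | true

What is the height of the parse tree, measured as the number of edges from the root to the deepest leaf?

5

[B [B [B [C [D q]]] | [C [C [D true]] & [D ~ [D true]]]] | [C [D true]]]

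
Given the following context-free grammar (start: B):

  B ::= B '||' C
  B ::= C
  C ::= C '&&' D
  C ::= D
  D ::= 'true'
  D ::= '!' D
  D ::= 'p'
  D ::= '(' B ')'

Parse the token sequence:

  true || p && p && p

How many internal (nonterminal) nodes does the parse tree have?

[B [B [C [D true]]] || [C [C [C [D p]] && [D p]] && [D p]]]

10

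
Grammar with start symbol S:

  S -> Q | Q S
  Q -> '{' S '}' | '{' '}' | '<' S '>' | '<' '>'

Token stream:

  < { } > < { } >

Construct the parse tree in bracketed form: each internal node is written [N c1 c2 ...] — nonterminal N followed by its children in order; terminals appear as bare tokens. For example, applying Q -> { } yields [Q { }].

S
Q S
< S > S
< Q > S
< { } > S
< { } > Q
< { } > < S >
< { } > < Q >
< { } > < { } >

[S [Q < [S [Q { }]] >] [S [Q < [S [Q { }]] >]]]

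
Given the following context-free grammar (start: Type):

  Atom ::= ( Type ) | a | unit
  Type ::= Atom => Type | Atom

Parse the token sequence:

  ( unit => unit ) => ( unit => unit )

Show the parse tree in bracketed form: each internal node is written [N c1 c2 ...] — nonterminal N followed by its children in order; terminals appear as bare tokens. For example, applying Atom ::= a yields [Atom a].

Type
Atom => Type
( Type ) => Type
( Atom => Type ) => Type
( unit => Type ) => Type
( unit => Atom ) => Type
( unit => unit ) => Type
( unit => unit ) => Atom
( unit => unit ) => ( Type )
( unit => unit ) => ( Atom => Type )
( unit => unit ) => ( unit => Type )
( unit => unit ) => ( unit => Atom )
( unit => unit ) => ( unit => unit )

[Type [Atom ( [Type [Atom unit] => [Type [Atom unit]]] )] => [Type [Atom ( [Type [Atom unit] => [Type [Atom unit]]] )]]]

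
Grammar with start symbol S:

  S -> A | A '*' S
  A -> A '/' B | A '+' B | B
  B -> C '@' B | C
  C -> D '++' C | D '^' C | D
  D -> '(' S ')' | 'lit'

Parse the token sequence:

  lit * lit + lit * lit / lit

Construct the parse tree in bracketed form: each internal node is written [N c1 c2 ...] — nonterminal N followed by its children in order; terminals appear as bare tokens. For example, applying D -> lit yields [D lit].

[S [A [B [C [D lit]]]] * [S [A [A [B [C [D lit]]]] + [B [C [D lit]]]] * [S [A [A [B [C [D lit]]]] / [B [C [D lit]]]]]]]

S
A * S
B * S
C * S
D * S
lit * S
lit * A * S
lit * A + B * S
lit * B + B * S
lit * C + B * S
lit * D + B * S
lit * lit + B * S
lit * lit + C * S
lit * lit + D * S
lit * lit + lit * S
lit * lit + lit * A
lit * lit + lit * A / B
lit * lit + lit * B / B
lit * lit + lit * C / B
lit * lit + lit * D / B
lit * lit + lit * lit / B
lit * lit + lit * lit / C
lit * lit + lit * lit / D
lit * lit + lit * lit / lit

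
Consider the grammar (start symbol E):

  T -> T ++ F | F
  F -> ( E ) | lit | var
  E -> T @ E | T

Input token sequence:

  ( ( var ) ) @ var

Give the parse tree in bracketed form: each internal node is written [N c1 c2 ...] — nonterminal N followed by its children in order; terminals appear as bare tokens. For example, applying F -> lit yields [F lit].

[E [T [F ( [E [T [F ( [E [T [F var]]] )]]] )]] @ [E [T [F var]]]]

E
T @ E
F @ E
( E ) @ E
( T ) @ E
( F ) @ E
( ( E ) ) @ E
( ( T ) ) @ E
( ( F ) ) @ E
( ( var ) ) @ E
( ( var ) ) @ T
( ( var ) ) @ F
( ( var ) ) @ var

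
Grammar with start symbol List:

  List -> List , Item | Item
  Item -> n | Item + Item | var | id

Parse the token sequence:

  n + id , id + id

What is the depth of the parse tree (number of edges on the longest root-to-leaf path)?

4

[List [List [Item [Item n] + [Item id]]] , [Item [Item id] + [Item id]]]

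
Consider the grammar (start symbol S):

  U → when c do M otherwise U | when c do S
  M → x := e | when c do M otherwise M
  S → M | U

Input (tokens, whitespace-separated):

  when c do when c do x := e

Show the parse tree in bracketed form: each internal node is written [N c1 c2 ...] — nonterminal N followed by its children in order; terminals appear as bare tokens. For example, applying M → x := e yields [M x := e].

S
U
when c do S
when c do U
when c do when c do S
when c do when c do M
when c do when c do x := e

[S [U when c do [S [U when c do [S [M x := e]]]]]]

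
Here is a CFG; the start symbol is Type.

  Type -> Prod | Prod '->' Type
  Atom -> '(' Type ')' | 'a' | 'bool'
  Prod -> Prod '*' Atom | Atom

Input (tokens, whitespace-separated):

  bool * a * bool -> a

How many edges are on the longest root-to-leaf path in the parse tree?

[Type [Prod [Prod [Prod [Atom bool]] * [Atom a]] * [Atom bool]] -> [Type [Prod [Atom a]]]]

5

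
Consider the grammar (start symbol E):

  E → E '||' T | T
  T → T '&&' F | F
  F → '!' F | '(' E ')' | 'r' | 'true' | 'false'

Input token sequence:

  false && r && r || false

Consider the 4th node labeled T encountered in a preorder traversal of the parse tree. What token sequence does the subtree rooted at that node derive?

[E [E [T [T [T [F false]] && [F r]] && [F r]]] || [T [F false]]]

false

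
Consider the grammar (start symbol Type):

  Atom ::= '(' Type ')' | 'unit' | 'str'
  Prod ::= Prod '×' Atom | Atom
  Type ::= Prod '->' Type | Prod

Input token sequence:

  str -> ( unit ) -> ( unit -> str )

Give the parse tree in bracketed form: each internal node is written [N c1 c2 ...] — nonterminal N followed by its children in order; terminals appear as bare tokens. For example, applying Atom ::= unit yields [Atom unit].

Type
Prod -> Type
Atom -> Type
str -> Type
str -> Prod -> Type
str -> Atom -> Type
str -> ( Type ) -> Type
str -> ( Prod ) -> Type
str -> ( Atom ) -> Type
str -> ( unit ) -> Type
str -> ( unit ) -> Prod
str -> ( unit ) -> Atom
str -> ( unit ) -> ( Type )
str -> ( unit ) -> ( Prod -> Type )
str -> ( unit ) -> ( Atom -> Type )
str -> ( unit ) -> ( unit -> Type )
str -> ( unit ) -> ( unit -> Prod )
str -> ( unit ) -> ( unit -> Atom )
str -> ( unit ) -> ( unit -> str )

[Type [Prod [Atom str]] -> [Type [Prod [Atom ( [Type [Prod [Atom unit]]] )]] -> [Type [Prod [Atom ( [Type [Prod [Atom unit]] -> [Type [Prod [Atom str]]]] )]]]]]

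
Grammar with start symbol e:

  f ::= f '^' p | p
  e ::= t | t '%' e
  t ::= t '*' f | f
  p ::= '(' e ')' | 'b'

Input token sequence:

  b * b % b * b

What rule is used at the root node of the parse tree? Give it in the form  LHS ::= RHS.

e ::= t '%' e

[e [t [t [f [p b]]] * [f [p b]]] % [e [t [t [f [p b]]] * [f [p b]]]]]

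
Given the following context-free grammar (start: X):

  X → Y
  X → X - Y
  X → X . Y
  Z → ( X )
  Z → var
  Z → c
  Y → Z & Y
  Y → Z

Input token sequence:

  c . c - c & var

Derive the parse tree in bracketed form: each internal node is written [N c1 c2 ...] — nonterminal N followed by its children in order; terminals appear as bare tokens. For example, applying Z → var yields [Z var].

[X [X [X [Y [Z c]]] . [Y [Z c]]] - [Y [Z c] & [Y [Z var]]]]

X
X - Y
X . Y - Y
Y . Y - Y
Z . Y - Y
c . Y - Y
c . Z - Y
c . c - Y
c . c - Z & Y
c . c - c & Y
c . c - c & Z
c . c - c & var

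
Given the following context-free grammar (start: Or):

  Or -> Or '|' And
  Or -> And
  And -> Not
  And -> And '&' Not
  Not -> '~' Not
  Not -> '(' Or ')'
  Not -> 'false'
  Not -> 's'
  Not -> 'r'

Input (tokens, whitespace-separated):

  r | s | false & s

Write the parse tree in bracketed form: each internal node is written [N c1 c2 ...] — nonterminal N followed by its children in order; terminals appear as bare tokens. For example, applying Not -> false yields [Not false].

[Or [Or [Or [And [Not r]]] | [And [Not s]]] | [And [And [Not false]] & [Not s]]]

Or
Or | And
Or | And | And
And | And | And
Not | And | And
r | And | And
r | Not | And
r | s | And
r | s | And & Not
r | s | Not & Not
r | s | false & Not
r | s | false & s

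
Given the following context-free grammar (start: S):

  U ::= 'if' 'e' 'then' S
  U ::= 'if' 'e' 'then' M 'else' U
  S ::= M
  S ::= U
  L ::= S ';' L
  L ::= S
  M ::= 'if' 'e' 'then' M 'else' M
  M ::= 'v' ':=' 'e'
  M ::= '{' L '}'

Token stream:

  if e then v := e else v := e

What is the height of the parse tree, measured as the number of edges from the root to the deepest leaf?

[S [M if e then [M v := e] else [M v := e]]]

3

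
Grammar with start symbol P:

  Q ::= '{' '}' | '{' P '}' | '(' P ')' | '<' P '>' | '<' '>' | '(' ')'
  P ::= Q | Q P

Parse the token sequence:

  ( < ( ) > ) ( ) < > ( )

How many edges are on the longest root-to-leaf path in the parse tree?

[P [Q ( [P [Q < [P [Q ( )]] >]] )] [P [Q ( )] [P [Q < >] [P [Q ( )]]]]]

6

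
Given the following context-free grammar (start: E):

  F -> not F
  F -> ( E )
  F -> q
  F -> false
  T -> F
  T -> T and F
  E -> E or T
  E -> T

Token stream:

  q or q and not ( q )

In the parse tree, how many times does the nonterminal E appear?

[E [E [T [F q]]] or [T [T [F q]] and [F not [F ( [E [T [F q]]] )]]]]

3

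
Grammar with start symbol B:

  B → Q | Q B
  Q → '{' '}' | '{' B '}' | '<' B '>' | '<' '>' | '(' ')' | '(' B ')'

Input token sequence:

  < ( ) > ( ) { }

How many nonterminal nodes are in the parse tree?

8

[B [Q < [B [Q ( )]] >] [B [Q ( )] [B [Q { }]]]]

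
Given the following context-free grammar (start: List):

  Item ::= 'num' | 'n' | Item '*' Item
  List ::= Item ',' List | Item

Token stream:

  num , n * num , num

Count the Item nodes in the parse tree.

[List [Item num] , [List [Item [Item n] * [Item num]] , [List [Item num]]]]

5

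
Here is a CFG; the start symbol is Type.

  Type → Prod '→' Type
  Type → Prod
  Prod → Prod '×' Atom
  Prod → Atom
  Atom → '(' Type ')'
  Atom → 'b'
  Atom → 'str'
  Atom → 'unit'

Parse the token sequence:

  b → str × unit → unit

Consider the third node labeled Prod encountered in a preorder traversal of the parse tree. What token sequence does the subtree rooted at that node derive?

str

[Type [Prod [Atom b]] → [Type [Prod [Prod [Atom str]] × [Atom unit]] → [Type [Prod [Atom unit]]]]]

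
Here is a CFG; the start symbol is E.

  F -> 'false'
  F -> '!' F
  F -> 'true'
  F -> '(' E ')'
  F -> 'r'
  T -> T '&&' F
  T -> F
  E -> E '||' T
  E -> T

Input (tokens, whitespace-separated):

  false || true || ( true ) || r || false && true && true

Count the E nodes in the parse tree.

[E [E [E [E [E [T [F false]]] || [T [F true]]] || [T [F ( [E [T [F true]]] )]]] || [T [F r]]] || [T [T [T [F false]] && [F true]] && [F true]]]

6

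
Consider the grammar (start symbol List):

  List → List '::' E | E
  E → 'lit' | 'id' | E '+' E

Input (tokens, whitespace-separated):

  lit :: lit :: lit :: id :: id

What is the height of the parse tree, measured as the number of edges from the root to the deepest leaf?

[List [List [List [List [List [E lit]] :: [E lit]] :: [E lit]] :: [E id]] :: [E id]]

6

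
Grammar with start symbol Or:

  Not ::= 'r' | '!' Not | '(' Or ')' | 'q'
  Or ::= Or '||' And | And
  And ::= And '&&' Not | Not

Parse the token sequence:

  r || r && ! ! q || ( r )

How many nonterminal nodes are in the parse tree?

[Or [Or [Or [And [Not r]]] || [And [And [Not r]] && [Not ! [Not ! [Not q]]]]] || [And [Not ( [Or [And [Not r]]] )]]]

16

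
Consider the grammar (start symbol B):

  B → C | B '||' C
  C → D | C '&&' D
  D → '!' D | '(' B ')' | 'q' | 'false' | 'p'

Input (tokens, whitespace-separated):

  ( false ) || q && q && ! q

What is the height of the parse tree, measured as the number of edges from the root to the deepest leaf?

7

[B [B [C [D ( [B [C [D false]]] )]]] || [C [C [C [D q]] && [D q]] && [D ! [D q]]]]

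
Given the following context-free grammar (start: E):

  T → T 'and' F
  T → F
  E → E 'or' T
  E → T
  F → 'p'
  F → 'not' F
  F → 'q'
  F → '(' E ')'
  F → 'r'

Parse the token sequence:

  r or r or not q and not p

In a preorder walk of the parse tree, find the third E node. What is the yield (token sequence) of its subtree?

[E [E [E [T [F r]]] or [T [F r]]] or [T [T [F not [F q]]] and [F not [F p]]]]

r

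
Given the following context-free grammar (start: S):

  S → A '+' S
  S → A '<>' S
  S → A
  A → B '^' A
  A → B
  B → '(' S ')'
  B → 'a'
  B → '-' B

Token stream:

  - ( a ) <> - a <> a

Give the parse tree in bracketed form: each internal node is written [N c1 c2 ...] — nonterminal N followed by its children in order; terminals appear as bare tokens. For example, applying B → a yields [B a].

S
A <> S
B <> S
- B <> S
- ( S ) <> S
- ( A ) <> S
- ( B ) <> S
- ( a ) <> S
- ( a ) <> A <> S
- ( a ) <> B <> S
- ( a ) <> - B <> S
- ( a ) <> - a <> S
- ( a ) <> - a <> A
- ( a ) <> - a <> B
- ( a ) <> - a <> a

[S [A [B - [B ( [S [A [B a]]] )]]] <> [S [A [B - [B a]]] <> [S [A [B a]]]]]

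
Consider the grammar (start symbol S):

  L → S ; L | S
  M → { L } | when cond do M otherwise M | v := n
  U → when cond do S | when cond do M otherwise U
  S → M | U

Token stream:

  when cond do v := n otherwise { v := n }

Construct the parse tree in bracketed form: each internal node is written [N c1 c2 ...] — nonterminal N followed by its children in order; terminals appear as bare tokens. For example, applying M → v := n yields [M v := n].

S
M
when cond do M otherwise M
when cond do v := n otherwise M
when cond do v := n otherwise { L }
when cond do v := n otherwise { S }
when cond do v := n otherwise { M }
when cond do v := n otherwise { v := n }

[S [M when cond do [M v := n] otherwise [M { [L [S [M v := n]]] }]]]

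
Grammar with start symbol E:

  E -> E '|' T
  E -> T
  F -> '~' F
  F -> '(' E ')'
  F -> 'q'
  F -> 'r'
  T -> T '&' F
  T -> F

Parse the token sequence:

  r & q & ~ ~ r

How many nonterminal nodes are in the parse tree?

[E [T [T [T [F r]] & [F q]] & [F ~ [F ~ [F r]]]]]

9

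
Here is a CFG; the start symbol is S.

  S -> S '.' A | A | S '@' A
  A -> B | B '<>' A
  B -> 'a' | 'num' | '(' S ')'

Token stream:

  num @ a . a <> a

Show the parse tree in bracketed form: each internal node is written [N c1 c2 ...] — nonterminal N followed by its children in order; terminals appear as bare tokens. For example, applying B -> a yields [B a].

[S [S [S [A [B num]]] @ [A [B a]]] . [A [B a] <> [A [B a]]]]

S
S . A
S @ A . A
A @ A . A
B @ A . A
num @ A . A
num @ B . A
num @ a . A
num @ a . B <> A
num @ a . a <> A
num @ a . a <> B
num @ a . a <> a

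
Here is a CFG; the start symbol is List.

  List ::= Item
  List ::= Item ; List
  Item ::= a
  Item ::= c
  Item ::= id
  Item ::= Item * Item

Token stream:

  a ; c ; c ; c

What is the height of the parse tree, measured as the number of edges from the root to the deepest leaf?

5

[List [Item a] ; [List [Item c] ; [List [Item c] ; [List [Item c]]]]]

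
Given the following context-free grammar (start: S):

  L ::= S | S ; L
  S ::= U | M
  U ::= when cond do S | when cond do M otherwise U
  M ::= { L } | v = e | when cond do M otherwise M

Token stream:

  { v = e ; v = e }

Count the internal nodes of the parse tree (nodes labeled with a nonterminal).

8

[S [M { [L [S [M v = e]] ; [L [S [M v = e]]]] }]]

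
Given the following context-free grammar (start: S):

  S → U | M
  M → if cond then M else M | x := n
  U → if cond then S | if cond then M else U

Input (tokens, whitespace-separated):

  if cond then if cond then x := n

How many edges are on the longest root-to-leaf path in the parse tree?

[S [U if cond then [S [U if cond then [S [M x := n]]]]]]

6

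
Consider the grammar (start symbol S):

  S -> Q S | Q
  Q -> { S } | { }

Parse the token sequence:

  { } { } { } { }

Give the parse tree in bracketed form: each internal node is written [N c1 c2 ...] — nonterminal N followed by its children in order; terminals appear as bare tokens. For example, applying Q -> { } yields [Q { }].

[S [Q { }] [S [Q { }] [S [Q { }] [S [Q { }]]]]]

S
Q S
{ } S
{ } Q S
{ } { } S
{ } { } Q S
{ } { } { } S
{ } { } { } Q
{ } { } { } { }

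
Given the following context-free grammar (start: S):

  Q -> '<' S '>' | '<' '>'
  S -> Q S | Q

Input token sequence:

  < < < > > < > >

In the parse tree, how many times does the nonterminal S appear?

4

[S [Q < [S [Q < [S [Q < >]] >] [S [Q < >]]] >]]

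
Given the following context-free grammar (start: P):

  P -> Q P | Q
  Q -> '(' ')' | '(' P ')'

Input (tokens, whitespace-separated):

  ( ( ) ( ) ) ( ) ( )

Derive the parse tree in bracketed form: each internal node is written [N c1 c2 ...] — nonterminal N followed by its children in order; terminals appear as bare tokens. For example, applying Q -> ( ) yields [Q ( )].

[P [Q ( [P [Q ( )] [P [Q ( )]]] )] [P [Q ( )] [P [Q ( )]]]]

P
Q P
( P ) P
( Q P ) P
( ( ) P ) P
( ( ) Q ) P
( ( ) ( ) ) P
( ( ) ( ) ) Q P
( ( ) ( ) ) ( ) P
( ( ) ( ) ) ( ) Q
( ( ) ( ) ) ( ) ( )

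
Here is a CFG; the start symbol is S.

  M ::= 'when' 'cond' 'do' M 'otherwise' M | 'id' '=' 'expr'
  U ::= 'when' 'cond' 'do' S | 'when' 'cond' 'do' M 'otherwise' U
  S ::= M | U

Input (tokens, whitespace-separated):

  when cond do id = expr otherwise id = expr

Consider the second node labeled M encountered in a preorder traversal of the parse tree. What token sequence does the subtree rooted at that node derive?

id = expr

[S [M when cond do [M id = expr] otherwise [M id = expr]]]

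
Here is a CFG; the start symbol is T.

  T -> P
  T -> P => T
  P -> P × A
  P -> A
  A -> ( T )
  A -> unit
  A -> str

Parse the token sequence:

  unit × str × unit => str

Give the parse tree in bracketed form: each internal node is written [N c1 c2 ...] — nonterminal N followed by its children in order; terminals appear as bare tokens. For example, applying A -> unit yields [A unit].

T
P => T
P × A => T
P × A × A => T
A × A × A => T
unit × A × A => T
unit × str × A => T
unit × str × unit => T
unit × str × unit => P
unit × str × unit => A
unit × str × unit => str

[T [P [P [P [A unit]] × [A str]] × [A unit]] => [T [P [A str]]]]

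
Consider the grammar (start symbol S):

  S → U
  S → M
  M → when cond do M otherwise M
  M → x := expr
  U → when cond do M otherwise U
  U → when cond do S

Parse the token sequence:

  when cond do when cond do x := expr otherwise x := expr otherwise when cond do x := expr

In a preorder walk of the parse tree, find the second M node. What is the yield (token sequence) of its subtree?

x := expr

[S [U when cond do [M when cond do [M x := expr] otherwise [M x := expr]] otherwise [U when cond do [S [M x := expr]]]]]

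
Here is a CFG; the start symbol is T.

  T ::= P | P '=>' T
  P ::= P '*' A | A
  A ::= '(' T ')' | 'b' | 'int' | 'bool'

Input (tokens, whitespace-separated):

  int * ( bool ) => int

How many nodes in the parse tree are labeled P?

4

[T [P [P [A int]] * [A ( [T [P [A bool]]] )]] => [T [P [A int]]]]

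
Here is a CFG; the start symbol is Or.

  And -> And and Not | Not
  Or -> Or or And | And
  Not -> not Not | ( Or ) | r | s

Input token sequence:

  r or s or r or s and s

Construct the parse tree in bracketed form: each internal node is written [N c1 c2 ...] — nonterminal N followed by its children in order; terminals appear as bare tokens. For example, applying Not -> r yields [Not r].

Or
Or or And
Or or And or And
Or or And or And or And
And or And or And or And
Not or And or And or And
r or And or And or And
r or Not or And or And
r or s or And or And
r or s or Not or And
r or s or r or And
r or s or r or And and Not
r or s or r or Not and Not
r or s or r or s and Not
r or s or r or s and s

[Or [Or [Or [Or [And [Not r]]] or [And [Not s]]] or [And [Not r]]] or [And [And [Not s]] and [Not s]]]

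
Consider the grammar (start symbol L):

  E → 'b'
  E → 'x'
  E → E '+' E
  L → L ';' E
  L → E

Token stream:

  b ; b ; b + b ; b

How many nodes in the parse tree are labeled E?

[L [L [L [L [E b]] ; [E b]] ; [E [E b] + [E b]]] ; [E b]]

6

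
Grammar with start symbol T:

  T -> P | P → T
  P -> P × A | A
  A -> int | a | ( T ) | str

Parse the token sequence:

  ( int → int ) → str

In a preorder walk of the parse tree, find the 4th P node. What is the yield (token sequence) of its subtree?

str

[T [P [A ( [T [P [A int]] → [T [P [A int]]]] )]] → [T [P [A str]]]]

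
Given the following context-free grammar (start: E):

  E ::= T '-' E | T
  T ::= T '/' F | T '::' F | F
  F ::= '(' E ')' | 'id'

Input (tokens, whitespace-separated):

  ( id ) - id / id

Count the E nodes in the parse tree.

[E [T [F ( [E [T [F id]]] )]] - [E [T [T [F id]] / [F id]]]]

3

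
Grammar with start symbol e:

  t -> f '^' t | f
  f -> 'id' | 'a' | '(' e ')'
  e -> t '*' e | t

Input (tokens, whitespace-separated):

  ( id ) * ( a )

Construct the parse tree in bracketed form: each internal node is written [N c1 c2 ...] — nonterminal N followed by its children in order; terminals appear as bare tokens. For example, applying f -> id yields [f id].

[e [t [f ( [e [t [f id]]] )]] * [e [t [f ( [e [t [f a]]] )]]]]

e
t * e
f * e
( e ) * e
( t ) * e
( f ) * e
( id ) * e
( id ) * t
( id ) * f
( id ) * ( e )
( id ) * ( t )
( id ) * ( f )
( id ) * ( a )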